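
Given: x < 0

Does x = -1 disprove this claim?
Substitute x = -1 into the relation:
x = -1: -1 < 0 — holds

The claim holds here, so x = -1 is not a counterexample. (A counterexample exists elsewhere, e.g. x = 0.)

Answer: No, x = -1 is not a counterexample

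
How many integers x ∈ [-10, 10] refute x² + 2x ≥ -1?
Over all integers in [-10, 10], LHS − RHS is smallest at x = -1, where it equals 0:
x = -1: LHS = (-1)² + 2·(-1) = -1; -1 ≥ -1 — holds
At the ends of the range:
x = -10: LHS = (-10)² + 2·(-10) = 80; 80 ≥ -1 — holds
x = 10: LHS = 10² + 2·10 = 120; 120 ≥ -1 — holds
Hence LHS − RHS is never negative, i.e. LHS ≥ RHS throughout, so the relation holds for every integer in [-10, 10].

No counterexample appears in that range.

Answer: 0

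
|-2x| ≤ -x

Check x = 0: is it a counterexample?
Substitute x = 0 into the relation:
x = 0: LHS = |-2·0| = |0| = 0, RHS = -0 = 0; 0 ≤ 0 — holds

The claim holds here, so x = 0 is not a counterexample. (A counterexample exists elsewhere, e.g. x = 1.)

Answer: No, x = 0 is not a counterexample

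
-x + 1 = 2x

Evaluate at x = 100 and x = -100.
x = 100: LHS = -100 + 1 = -99, RHS = 2·100 = 200; -99 = 200 — FAILS
x = -100: LHS = -(-100) + 1 = 101, RHS = 2·(-100) = -200; 101 = -200 — FAILS

Answer: No, fails for both x = 100 and x = -100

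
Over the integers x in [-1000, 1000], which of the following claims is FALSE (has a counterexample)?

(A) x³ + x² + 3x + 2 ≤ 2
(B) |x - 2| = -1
(A) x = 1: LHS = 1³ + 1² + 3·1 + 2 = 7; 7 ≤ 2 — FAILS
(B) x = 0: LHS = |0 - 2| = |-2| = 2; 2 = -1 — FAILS

Answer: Both A and B are false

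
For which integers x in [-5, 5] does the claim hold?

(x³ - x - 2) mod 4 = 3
For a polynomial with integer coefficients, its value mod 4 depends only on x mod 4, so it suffices to check one representative of each residue class, x = 0, 1, 2, 3:
x = 0: LHS = (0³ - 0 - 2) mod 4 = (-2) mod 4 = 2; 2 = 3 — FAILS
x = 1: LHS = (1³ - 1 - 2) mod 4 = (-2) mod 4 = 2; 2 = 3 — FAILS
x = 2: LHS = (2³ - 2 - 2) mod 4 = 4 mod 4 = 0; 0 = 3 — FAILS
x = 3: LHS = (3³ - 3 - 2) mod 4 = 22 mod 4 = 2; 2 = 3 — FAILS
The relation fails in every residue class, so the claimed relation (=) fails for every integer in [-5, 5].

Answer: None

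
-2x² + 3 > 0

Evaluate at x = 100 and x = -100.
x = 100: LHS = -2·100² + 3 = -19997; -19997 > 0 — FAILS
x = -100: LHS = -2·(-100)² + 3 = -19997; -19997 > 0 — FAILS

Answer: No, fails for both x = 100 and x = -100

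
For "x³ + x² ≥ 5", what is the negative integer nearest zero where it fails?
Testing negative integers from -1 downward:
x = -1: LHS = (-1)³ + (-1)² = 0; 0 ≥ 5 — FAILS  ← closest negative counterexample to 0

Answer: x = -1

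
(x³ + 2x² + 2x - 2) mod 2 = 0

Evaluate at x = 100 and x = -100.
x = 100: LHS = (100³ + 2·100² + 2·100 - 2) mod 2 = 1020198 mod 2 = 0; 0 = 0 — holds
x = -100: LHS = ((-100)³ + 2·(-100)² + 2·(-100) - 2) mod 2 = (-980202) mod 2 = 0; 0 = 0 — holds

Answer: Yes, holds for both x = 100 and x = -100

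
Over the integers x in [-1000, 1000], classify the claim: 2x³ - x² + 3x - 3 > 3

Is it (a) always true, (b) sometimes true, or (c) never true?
Holds at x = 2: LHS = 2·2³ - 2² + 3·2 - 3 = 15; 15 > 3 — holds
Fails at x = 0: LHS = 2·0³ - 0² + 3·0 - 3 = -3; -3 > 3 — FAILS
It is satisfied by some integers in the range but not all.

Answer: Sometimes true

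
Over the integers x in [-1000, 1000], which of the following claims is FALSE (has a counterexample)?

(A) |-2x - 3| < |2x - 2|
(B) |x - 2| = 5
(A) x = 0: LHS = |-2·0 - 3| = |-3| = 3, RHS = |2·0 - 2| = |-2| = 2; 3 < 2 — FAILS
(B) x = 0: LHS = |0 - 2| = |-2| = 2; 2 = 5 — FAILS

Answer: Both A and B are false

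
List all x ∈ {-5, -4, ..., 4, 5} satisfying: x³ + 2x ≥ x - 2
Holds for: {-1, 0, 1, 2, 3, 4, 5}
Fails for: {-5, -4, -3, -2}

Answer: {-1, 0, 1, 2, 3, 4, 5}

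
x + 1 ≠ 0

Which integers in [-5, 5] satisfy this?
Holds for: {-5, -4, -3, -2, 0, 1, 2, 3, 4, 5}
Fails for: {-1}

Answer: {-5, -4, -3, -2, 0, 1, 2, 3, 4, 5}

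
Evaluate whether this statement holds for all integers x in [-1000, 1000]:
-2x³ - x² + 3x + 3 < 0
The claim fails at x = 0:
x = 0: LHS = -2·0³ - 0² + 3·0 + 3 = 3; 3 < 0 — FAILS

Because a single integer refutes it, the statement is false.

Answer: False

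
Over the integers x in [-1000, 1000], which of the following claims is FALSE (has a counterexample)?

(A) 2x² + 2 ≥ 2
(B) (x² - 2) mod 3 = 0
(A) Over all integers in [-1000, 1000], LHS − RHS is smallest at x = 0, where it equals 0:
x = 0: LHS = 2·0² + 2 = 2; 2 ≥ 2 — holds
At the ends of the range:
x = -1000: LHS = 2·(-1000)² + 2 = 2000002; 2000002 ≥ 2 — holds
x = 1000: LHS = 2·1000² + 2 = 2000002; 2000002 ≥ 2 — holds
Hence LHS − RHS is never negative, i.e. LHS ≥ RHS throughout, so the relation holds for every integer in [-1000, 1000].

(B) x = 0: LHS = (0² - 2) mod 3 = (-2) mod 3 = 1; 1 = 0 — FAILS

Only (B) has a counterexample.

Answer: B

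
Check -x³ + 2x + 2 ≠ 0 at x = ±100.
x = 100: LHS = -100³ + 2·100 + 2 = -999798; -999798 ≠ 0 — holds
x = -100: LHS = -(-100)³ + 2·(-100) + 2 = 999802; 999802 ≠ 0 — holds

Answer: Yes, holds for both x = 100 and x = -100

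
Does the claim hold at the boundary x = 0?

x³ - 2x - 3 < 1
x = 0: LHS = 0³ - 2·0 - 3 = -3; -3 < 1 — holds

The relation is satisfied at x = 0.

Answer: Yes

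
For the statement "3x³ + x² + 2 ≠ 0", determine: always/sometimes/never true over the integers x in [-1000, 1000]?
Holds at x = 0: LHS = 3·0³ + 0² + 2 = 2; 2 ≠ 0 — holds
Fails at x = -1: LHS = 3·(-1)³ + (-1)² + 2 = 0; 0 ≠ 0 — FAILS
It is satisfied by some integers in the range but not all.

Answer: Sometimes true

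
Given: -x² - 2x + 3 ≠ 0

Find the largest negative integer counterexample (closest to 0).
Testing negative integers from -1 downward:
x = -1: LHS = -(-1)² - 2·(-1) + 3 = 4; 4 ≠ 0 — holds
x = -2: LHS = -(-2)² - 2·(-2) + 3 = 3; 3 ≠ 0 — holds
x = -3: LHS = -(-3)² - 2·(-3) + 3 = 0; 0 ≠ 0 — FAILS  ← closest negative counterexample to 0

Answer: x = -3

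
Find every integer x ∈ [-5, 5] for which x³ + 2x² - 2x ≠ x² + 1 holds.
Track d = LHS − RHS over the integers in [-5, 5]. Equality would need d = 0, but d changes sign only between consecutive integers, jumping over 0:
x = -2: LHS = (-2)³ + 2·(-2)² - 2·(-2) = 4, RHS = (-2)² + 1 = 5; 4 ≠ 5 — holds  (d = -1)
x = -1: LHS = (-1)³ + 2·(-1)² - 2·(-1) = 3, RHS = (-1)² + 1 = 2; 3 ≠ 2 — holds  (d = 1)
x = -1: LHS = (-1)³ + 2·(-1)² - 2·(-1) = 3, RHS = (-1)² + 1 = 2; 3 ≠ 2 — holds  (d = 1)
x = 0: LHS = 0³ + 2·0² - 2·0 = 0, RHS = 0² + 1 = 1; 0 ≠ 1 — holds  (d = -1)
x = 1: LHS = 1³ + 2·1² - 2·1 = 1, RHS = 1² + 1 = 2; 1 ≠ 2 — holds  (d = -1)
x = 2: LHS = 2³ + 2·2² - 2·2 = 12, RHS = 2² + 1 = 5; 12 ≠ 5 — holds  (d = 7)
Away from these crossings d keeps a constant sign, and checking every integer in [-5, 5] confirms d ≠ 0 throughout. Hence the two sides are never equal, so the relation holds for every integer in [-5, 5].

Answer: All integers in [-5, 5]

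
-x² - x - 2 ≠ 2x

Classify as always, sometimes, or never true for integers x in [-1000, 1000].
Holds at x = 0: LHS = -0² - 0 - 2 = -2, RHS = 2·0 = 0; -2 ≠ 0 — holds
Fails at x = -1: LHS = -(-1)² - (-1) - 2 = -2, RHS = 2·(-1) = -2; -2 ≠ -2 — FAILS
It is satisfied by some integers in the range but not all.

Answer: Sometimes true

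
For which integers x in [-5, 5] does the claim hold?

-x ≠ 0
Holds for: {-5, -4, -3, -2, -1, 1, 2, 3, 4, 5}
Fails for: {0}

Answer: {-5, -4, -3, -2, -1, 1, 2, 3, 4, 5}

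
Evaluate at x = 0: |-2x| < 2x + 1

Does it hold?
x = 0: LHS = |-2·0| = |0| = 0, RHS = 2·0 + 1 = 1; 0 < 1 — holds

The relation is satisfied at x = 0.

Answer: Yes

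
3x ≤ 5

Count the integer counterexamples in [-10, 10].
Counterexamples in [-10, 10]: {2, 3, 4, 5, 6, 7, 8, 9, 10}.

Counting them gives 9 values.

Answer: 9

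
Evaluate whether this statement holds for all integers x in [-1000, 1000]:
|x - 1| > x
The claim fails at x = 1:
x = 1: LHS = |1 - 1| = |0| = 0; 0 > 1 — FAILS

Because a single integer refutes it, the statement is false.

Answer: False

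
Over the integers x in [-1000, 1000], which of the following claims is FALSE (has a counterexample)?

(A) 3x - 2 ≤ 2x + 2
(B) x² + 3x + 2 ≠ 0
(A) x = 5: LHS = 3·5 - 2 = 13, RHS = 2·5 + 2 = 12; 13 ≤ 12 — FAILS
(B) x = -1: LHS = (-1)² + 3·(-1) + 2 = 0; 0 ≠ 0 — FAILS

Answer: Both A and B are false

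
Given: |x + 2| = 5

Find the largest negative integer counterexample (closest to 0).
Testing negative integers from -1 downward:
x = -1: LHS = |(-1) + 2| = |1| = 1; 1 = 5 — FAILS  ← closest negative counterexample to 0

Answer: x = -1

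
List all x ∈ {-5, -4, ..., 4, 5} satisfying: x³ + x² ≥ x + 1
Holds for: {-1, 1, 2, 3, 4, 5}
Fails for: {-5, -4, -3, -2, 0}

Answer: {-1, 1, 2, 3, 4, 5}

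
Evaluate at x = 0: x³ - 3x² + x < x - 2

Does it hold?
x = 0: LHS = 0³ - 3·0² + 0 = 0, RHS = 0 - 2 = -2; 0 < -2 — FAILS

The relation fails at x = 0, so x = 0 is a counterexample.

Answer: No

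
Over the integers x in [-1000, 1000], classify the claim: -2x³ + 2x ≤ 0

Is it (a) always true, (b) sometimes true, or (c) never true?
Holds at x = 0: LHS = -2·0³ + 2·0 = 0; 0 ≤ 0 — holds
Fails at x = -2: LHS = -2·(-2)³ + 2·(-2) = 12; 12 ≤ 0 — FAILS
It is satisfied by some integers in the range but not all.

Answer: Sometimes true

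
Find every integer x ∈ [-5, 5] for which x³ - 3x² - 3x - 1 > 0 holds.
Holds for: {4, 5}
Fails for: {-5, -4, -3, -2, -1, 0, 1, 2, 3}

Answer: {4, 5}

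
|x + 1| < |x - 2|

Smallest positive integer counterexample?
Testing positive integers:
x = 1: LHS = |1 + 1| = |2| = 2, RHS = |1 - 2| = |-1| = 1; 2 < 1 — FAILS  ← smallest positive counterexample

Answer: x = 1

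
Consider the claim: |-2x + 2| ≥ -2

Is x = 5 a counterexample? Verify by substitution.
Substitute x = 5 into the relation:
x = 5: LHS = |-2·5 + 2| = |-8| = 8; 8 ≥ -2 — holds

The relation holds at x = 5, so it is not a counterexample.

Answer: No, x = 5 is not a counterexample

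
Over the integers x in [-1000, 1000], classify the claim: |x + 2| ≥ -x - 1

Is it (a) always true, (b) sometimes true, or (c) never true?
Holds at x = 0: LHS = |0 + 2| = |2| = 2, RHS = -0 - 1 = -1; 2 ≥ -1 — holds
Fails at x = -2: LHS = |(-2) + 2| = |0| = 0, RHS = -(-2) - 1 = 1; 0 ≥ 1 — FAILS
It is satisfied by some integers in the range but not all.

Answer: Sometimes true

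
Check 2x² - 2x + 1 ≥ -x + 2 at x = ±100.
x = 100: LHS = 2·100² - 2·100 + 1 = 19801, RHS = -100 + 2 = -98; 19801 ≥ -98 — holds
x = -100: LHS = 2·(-100)² - 2·(-100) + 1 = 20201, RHS = -(-100) + 2 = 102; 20201 ≥ 102 — holds

Answer: Yes, holds for both x = 100 and x = -100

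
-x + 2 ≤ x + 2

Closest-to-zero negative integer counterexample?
Testing negative integers from -1 downward:
x = -1: LHS = -(-1) + 2 = 3, RHS = (-1) + 2 = 1; 3 ≤ 1 — FAILS  ← closest negative counterexample to 0

Answer: x = -1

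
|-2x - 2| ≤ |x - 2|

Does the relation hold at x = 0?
x = 0: LHS = |-2·0 - 2| = |-2| = 2, RHS = |0 - 2| = |-2| = 2; 2 ≤ 2 — holds

The relation is satisfied at x = 0.

Answer: Yes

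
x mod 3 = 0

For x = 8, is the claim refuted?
Substitute x = 8 into the relation:
x = 8: LHS = 8 mod 3 = 2; 2 = 0 — FAILS

Since the claim fails at x = 8, this value is a counterexample.

Answer: Yes, x = 8 is a counterexample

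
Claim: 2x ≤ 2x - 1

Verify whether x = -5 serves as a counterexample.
Substitute x = -5 into the relation:
x = -5: LHS = 2·(-5) = -10, RHS = 2·(-5) - 1 = -11; -10 ≤ -11 — FAILS

Since the claim fails at x = -5, this value is a counterexample.

Answer: Yes, x = -5 is a counterexample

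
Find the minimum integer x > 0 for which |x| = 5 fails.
Testing positive integers:
x = 1: LHS = |1| = 1; 1 = 5 — FAILS  ← smallest positive counterexample

Answer: x = 1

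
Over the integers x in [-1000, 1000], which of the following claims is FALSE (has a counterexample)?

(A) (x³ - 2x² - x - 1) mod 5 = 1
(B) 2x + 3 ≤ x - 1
(A) x = 0: LHS = (0³ - 2·0² - 0 - 1) mod 5 = (-1) mod 5 = 4; 4 = 1 — FAILS
(B) x = 0: LHS = 2·0 + 3 = 3, RHS = 0 - 1 = -1; 3 ≤ -1 — FAILS

Answer: Both A and B are false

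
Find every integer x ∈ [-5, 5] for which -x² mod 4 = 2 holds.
For a polynomial with integer coefficients, its value mod 4 depends only on x mod 4, so it suffices to check one representative of each residue class, x = 0, 1, 2, 3:
x = 0: LHS = (-0²) mod 4 = 0 mod 4 = 0; 0 = 2 — FAILS
x = 1: LHS = (-1²) mod 4 = (-1) mod 4 = 3; 3 = 2 — FAILS
x = 2: LHS = (-2²) mod 4 = (-4) mod 4 = 0; 0 = 2 — FAILS
x = 3: LHS = (-3²) mod 4 = (-9) mod 4 = 3; 3 = 2 — FAILS
The relation fails in every residue class, so the claimed relation (=) fails for every integer in [-5, 5].

Answer: None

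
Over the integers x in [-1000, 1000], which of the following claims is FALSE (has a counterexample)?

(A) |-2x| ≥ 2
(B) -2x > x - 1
(A) x = 0: LHS = |-2·0| = |0| = 0; 0 ≥ 2 — FAILS
(B) x = 1: LHS = -2·1 = -2, RHS = 1 - 1 = 0; -2 > 0 — FAILS

Answer: Both A and B are false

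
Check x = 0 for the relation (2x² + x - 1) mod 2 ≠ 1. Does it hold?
x = 0: LHS = (2·0² + 0 - 1) mod 2 = (-1) mod 2 = 1; 1 ≠ 1 — FAILS

The relation fails at x = 0, so x = 0 is a counterexample.

Answer: No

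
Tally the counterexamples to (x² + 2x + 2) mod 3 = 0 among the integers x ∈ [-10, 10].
Counterexamples in [-10, 10]: {-10, -9, -8, -7, -6, -5, -4, -3, -2, -1, 0, 1, 2, 3, 4, 5, 6, 7, 8, 9, 10}.

Counting them gives 21 values.

Answer: 21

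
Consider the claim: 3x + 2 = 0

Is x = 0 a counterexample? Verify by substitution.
Substitute x = 0 into the relation:
x = 0: LHS = 3·0 + 2 = 2; 2 = 0 — FAILS

Since the claim fails at x = 0, this value is a counterexample.

Answer: Yes, x = 0 is a counterexample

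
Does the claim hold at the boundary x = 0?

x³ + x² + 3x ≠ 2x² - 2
x = 0: LHS = 0³ + 0² + 3·0 = 0, RHS = 2·0² - 2 = -2; 0 ≠ -2 — holds

The relation is satisfied at x = 0.

Answer: Yes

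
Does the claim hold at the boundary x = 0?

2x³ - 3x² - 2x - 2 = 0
x = 0: LHS = 2·0³ - 3·0² - 2·0 - 2 = -2; -2 = 0 — FAILS

The relation fails at x = 0, so x = 0 is a counterexample.

Answer: No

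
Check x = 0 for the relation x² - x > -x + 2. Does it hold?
x = 0: LHS = 0² - 0 = 0, RHS = -0 + 2 = 2; 0 > 2 — FAILS

The relation fails at x = 0, so x = 0 is a counterexample.

Answer: No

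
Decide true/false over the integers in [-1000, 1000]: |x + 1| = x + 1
The claim fails at x = -2:
x = -2: LHS = |(-2) + 1| = |-1| = 1, RHS = (-2) + 1 = -1; 1 = -1 — FAILS

Because a single integer refutes it, the statement is false.

Answer: False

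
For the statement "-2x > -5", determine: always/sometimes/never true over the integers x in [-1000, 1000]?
Holds at x = 0: LHS = -2·0 = 0; 0 > -5 — holds
Fails at x = 3: LHS = -2·3 = -6; -6 > -5 — FAILS
It is satisfied by some integers in the range but not all.

Answer: Sometimes true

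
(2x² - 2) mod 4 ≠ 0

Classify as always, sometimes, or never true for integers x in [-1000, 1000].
Holds at x = 0: LHS = (2·0² - 2) mod 4 = (-2) mod 4 = 2; 2 ≠ 0 — holds
Fails at x = 1: LHS = (2·1² - 2) mod 4 = 0 mod 4 = 0; 0 ≠ 0 — FAILS
It is satisfied by some integers in the range but not all.

Answer: Sometimes true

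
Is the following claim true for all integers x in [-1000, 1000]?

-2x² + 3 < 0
The claim fails at x = 0:
x = 0: LHS = -2·0² + 3 = 3; 3 < 0 — FAILS

Because a single integer refutes it, the statement is false.

Answer: False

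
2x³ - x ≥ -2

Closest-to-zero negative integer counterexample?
Testing negative integers from -1 downward:
x = -1: LHS = 2·(-1)³ - (-1) = -1; -1 ≥ -2 — holds
x = -2: LHS = 2·(-2)³ - (-2) = -14; -14 ≥ -2 — FAILS  ← closest negative counterexample to 0

Answer: x = -2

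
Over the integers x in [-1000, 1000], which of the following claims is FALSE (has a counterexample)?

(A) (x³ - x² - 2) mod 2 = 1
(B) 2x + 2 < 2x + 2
(A) x = 0: LHS = (0³ - 0² - 2) mod 2 = (-2) mod 2 = 0; 0 = 1 — FAILS
(B) x = 0: LHS = 2·0 + 2 = 2, RHS = 2·0 + 2 = 2; 2 < 2 — FAILS

Answer: Both A and B are false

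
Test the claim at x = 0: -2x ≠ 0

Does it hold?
x = 0: LHS = -2·0 = 0; 0 ≠ 0 — FAILS

The relation fails at x = 0, so x = 0 is a counterexample.

Answer: No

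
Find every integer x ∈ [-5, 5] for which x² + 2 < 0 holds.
Over all integers in [-5, 5], LHS − RHS is smallest at x = 0, where it equals 2:
x = 0: LHS = 0² + 2 = 2; 2 < 0 — FAILS
At the ends of the range:
x = -5: LHS = (-5)² + 2 = 27; 27 < 0 — FAILS
x = 5: LHS = 5² + 2 = 27; 27 < 0 — FAILS
Hence LHS − RHS is never negative, i.e. LHS ≥ RHS throughout, so the claimed relation (<) fails for every integer in [-5, 5].

Answer: None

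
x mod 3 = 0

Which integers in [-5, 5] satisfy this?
Holds for: {-3, 0, 3}
Fails for: {-5, -4, -2, -1, 1, 2, 4, 5}

Answer: {-3, 0, 3}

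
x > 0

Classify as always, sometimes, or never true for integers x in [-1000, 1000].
Holds at x = 1: 1 > 0 — holds
Fails at x = 0: 0 > 0 — FAILS
It is satisfied by some integers in the range but not all.

Answer: Sometimes true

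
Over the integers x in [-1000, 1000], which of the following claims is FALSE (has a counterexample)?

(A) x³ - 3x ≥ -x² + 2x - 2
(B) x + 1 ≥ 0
(A) x = 1: LHS = 1³ - 3·1 = -2, RHS = -1² + 2·1 - 2 = -1; -2 ≥ -1 — FAILS
(B) x = -2: LHS = (-2) + 1 = -1; -1 ≥ 0 — FAILS

Answer: Both A and B are false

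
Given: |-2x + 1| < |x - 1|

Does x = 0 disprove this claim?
Substitute x = 0 into the relation:
x = 0: LHS = |-2·0 + 1| = |1| = 1, RHS = |0 - 1| = |-1| = 1; 1 < 1 — FAILS

Since the claim fails at x = 0, this value is a counterexample.

Answer: Yes, x = 0 is a counterexample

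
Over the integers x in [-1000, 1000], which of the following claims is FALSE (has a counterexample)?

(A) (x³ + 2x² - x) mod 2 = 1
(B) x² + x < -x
(A) x = 0: LHS = (0³ + 2·0² - 0) mod 2 = 0 mod 2 = 0; 0 = 1 — FAILS
(B) x = 0: LHS = 0² + 0 = 0, RHS = -0 = 0; 0 < 0 — FAILS

Answer: Both A and B are false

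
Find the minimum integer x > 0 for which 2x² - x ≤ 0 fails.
Testing positive integers:
x = 1: LHS = 2·1² - 1 = 1; 1 ≤ 0 — FAILS  ← smallest positive counterexample

Answer: x = 1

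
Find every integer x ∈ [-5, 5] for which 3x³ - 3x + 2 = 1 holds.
Track d = LHS − RHS over the integers in [-5, 5]. Equality would need d = 0, but d changes sign only between consecutive integers, jumping over 0:
x = -2: LHS = 3·(-2)³ - 3·(-2) + 2 = -16; -16 = 1 — FAILS  (d = -17)
x = -1: LHS = 3·(-1)³ - 3·(-1) + 2 = 2; 2 = 1 — FAILS  (d = 1)
Away from these crossings d keeps a constant sign, and checking every integer in [-5, 5] confirms d ≠ 0 throughout. Hence the two sides are never equal, so the claimed relation (=) fails for every integer in [-5, 5].

Answer: None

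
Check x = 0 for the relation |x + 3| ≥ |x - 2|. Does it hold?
x = 0: LHS = |0 + 3| = |3| = 3, RHS = |0 - 2| = |-2| = 2; 3 ≥ 2 — holds

The relation is satisfied at x = 0.

Answer: Yes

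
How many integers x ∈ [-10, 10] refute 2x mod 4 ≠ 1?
For a polynomial with integer coefficients, its value mod 4 depends only on x mod 4, so it suffices to check one representative of each residue class, x = 0, 1, 2, 3:
x = 0: LHS = (2·0) mod 4 = 0 mod 4 = 0; 0 ≠ 1 — holds
x = 1: LHS = (2·1) mod 4 = 2 mod 4 = 2; 2 ≠ 1 — holds
x = 2: LHS = (2·2) mod 4 = 4 mod 4 = 0; 0 ≠ 1 — holds
x = 3: LHS = (2·3) mod 4 = 6 mod 4 = 2; 2 ≠ 1 — holds
The relation holds in every residue class, so the relation holds for every integer in [-10, 10].

No counterexample appears in that range.

Answer: 0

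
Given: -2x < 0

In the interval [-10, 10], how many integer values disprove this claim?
Counterexamples in [-10, 10]: {-10, -9, -8, -7, -6, -5, -4, -3, -2, -1, 0}.

Counting them gives 11 values.

Answer: 11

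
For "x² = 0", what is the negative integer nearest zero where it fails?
Testing negative integers from -1 downward:
x = -1: LHS = (-1)² = 1; 1 = 0 — FAILS  ← closest negative counterexample to 0

Answer: x = -1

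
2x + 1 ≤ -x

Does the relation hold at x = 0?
x = 0: LHS = 2·0 + 1 = 1, RHS = -0 = 0; 1 ≤ 0 — FAILS

The relation fails at x = 0, so x = 0 is a counterexample.

Answer: No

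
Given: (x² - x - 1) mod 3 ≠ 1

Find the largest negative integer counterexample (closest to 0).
Testing negative integers from -1 downward:
x = -1: LHS = ((-1)² - (-1) - 1) mod 3 = 1 mod 3 = 1; 1 ≠ 1 — FAILS  ← closest negative counterexample to 0

Answer: x = -1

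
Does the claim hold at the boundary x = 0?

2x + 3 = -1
x = 0: LHS = 2·0 + 3 = 3; 3 = -1 — FAILS

The relation fails at x = 0, so x = 0 is a counterexample.

Answer: No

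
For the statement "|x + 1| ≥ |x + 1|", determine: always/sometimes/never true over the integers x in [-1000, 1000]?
Over all integers in [-1000, 1000], LHS − RHS is smallest at x = 0, where it equals 0:
x = 0: LHS = |0 + 1| = |1| = 1, RHS = |0 + 1| = |1| = 1; 1 ≥ 1 — holds
At the ends of the range:
x = -1000: LHS = |(-1000) + 1| = |-999| = 999, RHS = |(-1000) + 1| = |-999| = 999; 999 ≥ 999 — holds
x = 1000: LHS = |1000 + 1| = |1001| = 1001, RHS = |1000 + 1| = |1001| = 1001; 1001 ≥ 1001 — holds
Hence LHS − RHS is never negative, i.e. LHS ≥ RHS throughout, so the relation holds for every integer in [-1000, 1000].

No counterexample exists.

Answer: Always true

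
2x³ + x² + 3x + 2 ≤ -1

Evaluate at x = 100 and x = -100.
x = 100: LHS = 2·100³ + 100² + 3·100 + 2 = 2010302; 2010302 ≤ -1 — FAILS
x = -100: LHS = 2·(-100)³ + (-100)² + 3·(-100) + 2 = -1990298; -1990298 ≤ -1 — holds

Answer: Partially: fails for x = 100, holds for x = -100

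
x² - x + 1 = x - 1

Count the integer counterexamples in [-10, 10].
Counterexamples in [-10, 10]: {-10, -9, -8, -7, -6, -5, -4, -3, -2, -1, 0, 1, 2, 3, 4, 5, 6, 7, 8, 9, 10}.

Counting them gives 21 values.

Answer: 21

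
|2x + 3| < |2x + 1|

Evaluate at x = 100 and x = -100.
x = 100: LHS = |2·100 + 3| = |203| = 203, RHS = |2·100 + 1| = |201| = 201; 203 < 201 — FAILS
x = -100: LHS = |2·(-100) + 3| = |-197| = 197, RHS = |2·(-100) + 1| = |-199| = 199; 197 < 199 — holds

Answer: Partially: fails for x = 100, holds for x = -100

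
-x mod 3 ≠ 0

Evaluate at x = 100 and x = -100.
x = 100: LHS = (-100) mod 3 = 2; 2 ≠ 0 — holds
x = -100: LHS = (-(-100)) mod 3 = 100 mod 3 = 1; 1 ≠ 0 — holds

Answer: Yes, holds for both x = 100 and x = -100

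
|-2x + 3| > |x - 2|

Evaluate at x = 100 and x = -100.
x = 100: LHS = |-2·100 + 3| = |-197| = 197, RHS = |100 - 2| = |98| = 98; 197 > 98 — holds
x = -100: LHS = |-2·(-100) + 3| = |203| = 203, RHS = |(-100) - 2| = |-102| = 102; 203 > 102 — holds

Answer: Yes, holds for both x = 100 and x = -100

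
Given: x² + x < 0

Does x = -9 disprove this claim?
Substitute x = -9 into the relation:
x = -9: LHS = (-9)² + (-9) = 72; 72 < 0 — FAILS

Since the claim fails at x = -9, this value is a counterexample.

Answer: Yes, x = -9 is a counterexample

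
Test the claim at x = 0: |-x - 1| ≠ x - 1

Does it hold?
x = 0: LHS = |-0 - 1| = |-1| = 1, RHS = 0 - 1 = -1; 1 ≠ -1 — holds

The relation is satisfied at x = 0.

Answer: Yes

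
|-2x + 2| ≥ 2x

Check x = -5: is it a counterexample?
Substitute x = -5 into the relation:
x = -5: LHS = |-2·(-5) + 2| = |12| = 12, RHS = 2·(-5) = -10; 12 ≥ -10 — holds

The claim holds here, so x = -5 is not a counterexample. (A counterexample exists elsewhere, e.g. x = 1.)

Answer: No, x = -5 is not a counterexample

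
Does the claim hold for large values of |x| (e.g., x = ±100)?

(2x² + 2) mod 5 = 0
x = 100: LHS = (2·100² + 2) mod 5 = 20002 mod 5 = 2; 2 = 0 — FAILS
x = -100: LHS = (2·(-100)² + 2) mod 5 = 20002 mod 5 = 2; 2 = 0 — FAILS

Answer: No, fails for both x = 100 and x = -100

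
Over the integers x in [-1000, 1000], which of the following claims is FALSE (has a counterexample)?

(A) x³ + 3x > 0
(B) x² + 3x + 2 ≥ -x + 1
(A) x = 0: LHS = 0³ + 3·0 = 0; 0 > 0 — FAILS
(B) x = -1: LHS = (-1)² + 3·(-1) + 2 = 0, RHS = -(-1) + 1 = 2; 0 ≥ 2 — FAILS

Answer: Both A and B are false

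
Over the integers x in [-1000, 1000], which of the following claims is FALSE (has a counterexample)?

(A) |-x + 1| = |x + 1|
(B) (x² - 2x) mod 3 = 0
(A) x = 1: LHS = |-1 + 1| = |0| = 0, RHS = |1 + 1| = |2| = 2; 0 = 2 — FAILS
(B) x = 1: LHS = (1² - 2·1) mod 3 = (-1) mod 3 = 2; 2 = 0 — FAILS

Answer: Both A and B are false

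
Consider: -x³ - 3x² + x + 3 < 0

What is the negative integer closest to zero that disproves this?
Testing negative integers from -1 downward:
x = -1: LHS = -(-1)³ - 3·(-1)² + (-1) + 3 = 0; 0 < 0 — FAILS  ← closest negative counterexample to 0

Answer: x = -1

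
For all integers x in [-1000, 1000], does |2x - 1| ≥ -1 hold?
An absolute value is never negative, so the left side is ≥ 0 for every x, while the right side is -1. Tightest case in [-1000, 1000] is x = 0:
x = 0: LHS = |2·0 - 1| = |-1| = 1; 1 ≥ -1 — holds
Hence LHS − RHS is never negative, i.e. LHS ≥ RHS throughout, so the relation holds for every integer in [-1000, 1000].

No counterexample exists.

Answer: True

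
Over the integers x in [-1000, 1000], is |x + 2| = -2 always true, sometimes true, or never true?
An absolute value is never negative, so the left side is ≥ 0 for every x, while the right side is -2. Tightest case in [-1000, 1000] is x = -2:
x = -2: LHS = |(-2) + 2| = |0| = 0; 0 = -2 — FAILS
Hence LHS − RHS is never 0, i.e. the two sides are never equal, so the claimed relation (=) fails for every integer in [-1000, 1000].

No integer in the range satisfies it.

Answer: Never true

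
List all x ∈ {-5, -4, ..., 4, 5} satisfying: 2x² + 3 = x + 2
Over all integers in [-5, 5], LHS − RHS is always positive; it is smallest at x = 0, where it equals 1:
x = 0: LHS = 2·0² + 3 = 3, RHS = 0 + 2 = 2; 3 = 2 — FAILS
At the ends of the range:
x = -5: LHS = 2·(-5)² + 3 = 53, RHS = (-5) + 2 = -3; 53 = -3 — FAILS
x = 5: LHS = 2·5² + 3 = 53, RHS = 5 + 2 = 7; 53 = 7 — FAILS
Hence LHS − RHS is never 0, i.e. the two sides are never equal, so the claimed relation (=) fails for every integer in [-5, 5].

Answer: None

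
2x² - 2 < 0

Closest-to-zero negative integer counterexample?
Testing negative integers from -1 downward:
x = -1: LHS = 2·(-1)² - 2 = 0; 0 < 0 — FAILS  ← closest negative counterexample to 0

Answer: x = -1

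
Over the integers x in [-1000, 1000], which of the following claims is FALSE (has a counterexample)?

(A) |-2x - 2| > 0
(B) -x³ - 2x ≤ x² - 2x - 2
(A) x = -1: LHS = |-2·(-1) - 2| = |0| = 0; 0 > 0 — FAILS
(B) x = 0: LHS = -0³ - 2·0 = 0, RHS = 0² - 2·0 - 2 = -2; 0 ≤ -2 — FAILS

Answer: Both A and B are false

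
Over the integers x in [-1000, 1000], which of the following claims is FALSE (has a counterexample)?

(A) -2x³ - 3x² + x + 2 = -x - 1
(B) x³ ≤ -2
(A) x = 0: LHS = -2·0³ - 3·0² + 0 + 2 = 2, RHS = -0 - 1 = -1; 2 = -1 — FAILS
(B) x = 0: LHS = 0³ = 0; 0 ≤ -2 — FAILS

Answer: Both A and B are false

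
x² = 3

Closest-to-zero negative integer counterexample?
Testing negative integers from -1 downward:
x = -1: LHS = (-1)² = 1; 1 = 3 — FAILS  ← closest negative counterexample to 0

Answer: x = -1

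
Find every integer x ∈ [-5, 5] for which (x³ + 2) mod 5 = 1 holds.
Holds for: {-1, 4}
Fails for: {-5, -4, -3, -2, 0, 1, 2, 3, 5}

Answer: {-1, 4}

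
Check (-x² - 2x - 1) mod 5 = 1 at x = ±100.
x = 100: LHS = (-100² - 2·100 - 1) mod 5 = (-10201) mod 5 = 4; 4 = 1 — FAILS
x = -100: LHS = (-(-100)² - 2·(-100) - 1) mod 5 = (-9801) mod 5 = 4; 4 = 1 — FAILS

Answer: No, fails for both x = 100 and x = -100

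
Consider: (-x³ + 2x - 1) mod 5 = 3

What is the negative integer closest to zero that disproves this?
Testing negative integers from -1 downward:
x = -1: LHS = (-(-1)³ + 2·(-1) - 1) mod 5 = (-2) mod 5 = 3; 3 = 3 — holds
x = -2: LHS = (-(-2)³ + 2·(-2) - 1) mod 5 = 3 mod 5 = 3; 3 = 3 — holds
x = -3: LHS = (-(-3)³ + 2·(-3) - 1) mod 5 = 20 mod 5 = 0; 0 = 3 — FAILS  ← closest negative counterexample to 0

Answer: x = -3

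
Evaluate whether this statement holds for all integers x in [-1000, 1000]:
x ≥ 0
The claim fails at x = -1:
x = -1: -1 ≥ 0 — FAILS

Because a single integer refutes it, the statement is false.

Answer: False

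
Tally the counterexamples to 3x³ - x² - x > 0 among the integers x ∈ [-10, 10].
Counterexamples in [-10, 10]: {-10, -9, -8, -7, -6, -5, -4, -3, -2, -1, 0}.

Counting them gives 11 values.

Answer: 11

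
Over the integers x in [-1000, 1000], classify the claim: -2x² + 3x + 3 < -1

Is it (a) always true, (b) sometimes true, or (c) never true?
Holds at x = -1: LHS = -2·(-1)² + 3·(-1) + 3 = -2; -2 < -1 — holds
Fails at x = 0: LHS = -2·0² + 3·0 + 3 = 3; 3 < -1 — FAILS
It is satisfied by some integers in the range but not all.

Answer: Sometimes true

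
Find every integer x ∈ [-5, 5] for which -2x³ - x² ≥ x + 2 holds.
Holds for: {-5, -4, -3, -2, -1}
Fails for: {0, 1, 2, 3, 4, 5}

Answer: {-5, -4, -3, -2, -1}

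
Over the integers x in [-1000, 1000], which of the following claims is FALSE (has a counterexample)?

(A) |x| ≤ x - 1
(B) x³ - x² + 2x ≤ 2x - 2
(A) x = 0: LHS = |0| = 0, RHS = 0 - 1 = -1; 0 ≤ -1 — FAILS
(B) x = 0: LHS = 0³ - 0² + 2·0 = 0, RHS = 2·0 - 2 = -2; 0 ≤ -2 — FAILS

Answer: Both A and B are false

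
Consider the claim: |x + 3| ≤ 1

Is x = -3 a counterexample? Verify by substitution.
Substitute x = -3 into the relation:
x = -3: LHS = |(-3) + 3| = |0| = 0; 0 ≤ 1 — holds

The claim holds here, so x = -3 is not a counterexample. (A counterexample exists elsewhere, e.g. x = 0.)

Answer: No, x = -3 is not a counterexample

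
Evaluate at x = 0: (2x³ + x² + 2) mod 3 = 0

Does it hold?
x = 0: LHS = (2·0³ + 0² + 2) mod 3 = 2 mod 3 = 2; 2 = 0 — FAILS

The relation fails at x = 0, so x = 0 is a counterexample.

Answer: No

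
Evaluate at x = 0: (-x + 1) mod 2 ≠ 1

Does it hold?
x = 0: LHS = (-0 + 1) mod 2 = 1 mod 2 = 1; 1 ≠ 1 — FAILS

The relation fails at x = 0, so x = 0 is a counterexample.

Answer: No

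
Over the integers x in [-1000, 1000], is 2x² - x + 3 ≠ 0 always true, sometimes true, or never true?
Over all integers in [-1000, 1000], LHS − RHS is always positive; it is smallest at x = 0, where it equals 3:
x = 0: LHS = 2·0² - 0 + 3 = 3; 3 ≠ 0 — holds
At the ends of the range:
x = -1000: LHS = 2·(-1000)² - (-1000) + 3 = 2001003; 2001003 ≠ 0 — holds
x = 1000: LHS = 2·1000² - 1000 + 3 = 1999003; 1999003 ≠ 0 — holds
Hence LHS − RHS is never 0, i.e. the two sides are never equal, so the relation holds for every integer in [-1000, 1000].

No counterexample exists.

Answer: Always true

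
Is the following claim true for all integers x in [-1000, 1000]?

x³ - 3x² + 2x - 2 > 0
The claim fails at x = 0:
x = 0: LHS = 0³ - 3·0² + 2·0 - 2 = -2; -2 > 0 — FAILS

Because a single integer refutes it, the statement is false.

Answer: False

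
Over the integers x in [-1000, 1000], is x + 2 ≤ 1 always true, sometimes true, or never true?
Holds at x = -1: LHS = (-1) + 2 = 1; 1 ≤ 1 — holds
Fails at x = 0: LHS = 0 + 2 = 2; 2 ≤ 1 — FAILS
It is satisfied by some integers in the range but not all.

Answer: Sometimes true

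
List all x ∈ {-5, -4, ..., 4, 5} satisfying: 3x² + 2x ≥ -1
Over all integers in [-5, 5], LHS − RHS is smallest at x = 0, where it equals 1:
x = 0: LHS = 3·0² + 2·0 = 0; 0 ≥ -1 — holds
At the ends of the range:
x = -5: LHS = 3·(-5)² + 2·(-5) = 65; 65 ≥ -1 — holds
x = 5: LHS = 3·5² + 2·5 = 85; 85 ≥ -1 — holds
Hence LHS − RHS is never negative, i.e. LHS ≥ RHS throughout, so the relation holds for every integer in [-5, 5].

Answer: All integers in [-5, 5]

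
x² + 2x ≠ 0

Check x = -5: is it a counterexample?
Substitute x = -5 into the relation:
x = -5: LHS = (-5)² + 2·(-5) = 15; 15 ≠ 0 — holds

The claim holds here, so x = -5 is not a counterexample. (A counterexample exists elsewhere, e.g. x = 0.)

Answer: No, x = -5 is not a counterexample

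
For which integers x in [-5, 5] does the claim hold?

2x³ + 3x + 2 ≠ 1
Track d = LHS − RHS over the integers in [-5, 5]. Equality would need d = 0, but d changes sign only between consecutive integers, jumping over 0:
x = -1: LHS = 2·(-1)³ + 3·(-1) + 2 = -3; -3 ≠ 1 — holds  (d = -4)
x = 0: LHS = 2·0³ + 3·0 + 2 = 2; 2 ≠ 1 — holds  (d = 1)
Away from these crossings d keeps a constant sign, and checking every integer in [-5, 5] confirms d ≠ 0 throughout. Hence the two sides are never equal, so the relation holds for every integer in [-5, 5].

Answer: All integers in [-5, 5]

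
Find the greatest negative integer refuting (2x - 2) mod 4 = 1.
Testing negative integers from -1 downward:
x = -1: LHS = (2·(-1) - 2) mod 4 = (-4) mod 4 = 0; 0 = 1 — FAILS  ← closest negative counterexample to 0

Answer: x = -1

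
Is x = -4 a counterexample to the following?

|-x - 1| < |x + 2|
Substitute x = -4 into the relation:
x = -4: LHS = |-(-4) - 1| = |3| = 3, RHS = |(-4) + 2| = |-2| = 2; 3 < 2 — FAILS

Since the claim fails at x = -4, this value is a counterexample.

Answer: Yes, x = -4 is a counterexample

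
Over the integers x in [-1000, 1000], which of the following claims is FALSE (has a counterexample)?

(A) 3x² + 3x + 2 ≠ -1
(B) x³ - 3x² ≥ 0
(A) Over all integers in [-1000, 1000], LHS − RHS is always positive; it is smallest at x = 0, where it equals 3:
x = 0: LHS = 3·0² + 3·0 + 2 = 2; 2 ≠ -1 — holds
At the ends of the range:
x = -1000: LHS = 3·(-1000)² + 3·(-1000) + 2 = 2997002; 2997002 ≠ -1 — holds
x = 1000: LHS = 3·1000² + 3·1000 + 2 = 3003002; 3003002 ≠ -1 — holds
Hence LHS − RHS is never 0, i.e. the two sides are never equal, so the relation holds for every integer in [-1000, 1000].

(B) x = 1: LHS = 1³ - 3·1² = -2; -2 ≥ 0 — FAILS

Only (B) has a counterexample.

Answer: B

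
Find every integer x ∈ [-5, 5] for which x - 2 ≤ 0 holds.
Holds for: {-5, -4, -3, -2, -1, 0, 1, 2}
Fails for: {3, 4, 5}

Answer: {-5, -4, -3, -2, -1, 0, 1, 2}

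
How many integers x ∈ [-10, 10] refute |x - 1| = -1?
Counterexamples in [-10, 10]: {-10, -9, -8, -7, -6, -5, -4, -3, -2, -1, 0, 1, 2, 3, 4, 5, 6, 7, 8, 9, 10}.

Counting them gives 21 values.

Answer: 21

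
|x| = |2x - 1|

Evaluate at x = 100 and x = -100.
x = 100: LHS = |100| = 100, RHS = |2·100 - 1| = |199| = 199; 100 = 199 — FAILS
x = -100: LHS = |-100| = 100, RHS = |2·(-100) - 1| = |-201| = 201; 100 = 201 — FAILS

Answer: No, fails for both x = 100 and x = -100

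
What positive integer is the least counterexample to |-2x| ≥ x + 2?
Testing positive integers:
x = 1: LHS = |-2·1| = |-2| = 2, RHS = 1 + 2 = 3; 2 ≥ 3 — FAILS  ← smallest positive counterexample

Answer: x = 1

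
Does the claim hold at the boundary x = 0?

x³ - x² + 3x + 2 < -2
x = 0: LHS = 0³ - 0² + 3·0 + 2 = 2; 2 < -2 — FAILS

The relation fails at x = 0, so x = 0 is a counterexample.

Answer: No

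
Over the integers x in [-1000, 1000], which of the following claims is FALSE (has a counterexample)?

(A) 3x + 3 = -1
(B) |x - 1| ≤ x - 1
(A) x = 0: LHS = 3·0 + 3 = 3; 3 = -1 — FAILS
(B) x = 0: LHS = |0 - 1| = |-1| = 1, RHS = 0 - 1 = -1; 1 ≤ -1 — FAILS

Answer: Both A and B are false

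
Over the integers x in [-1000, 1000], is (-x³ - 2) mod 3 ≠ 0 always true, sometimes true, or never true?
Holds at x = 0: LHS = (-0³ - 2) mod 3 = (-2) mod 3 = 1; 1 ≠ 0 — holds
Fails at x = 1: LHS = (-1³ - 2) mod 3 = (-3) mod 3 = 0; 0 ≠ 0 — FAILS
It is satisfied by some integers in the range but not all.

Answer: Sometimes true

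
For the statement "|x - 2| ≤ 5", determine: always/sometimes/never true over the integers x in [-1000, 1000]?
Holds at x = 0: LHS = |0 - 2| = |-2| = 2; 2 ≤ 5 — holds
Fails at x = -4: LHS = |(-4) - 2| = |-6| = 6; 6 ≤ 5 — FAILS
It is satisfied by some integers in the range but not all.

Answer: Sometimes true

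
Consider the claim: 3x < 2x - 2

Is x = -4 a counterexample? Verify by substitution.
Substitute x = -4 into the relation:
x = -4: LHS = 3·(-4) = -12, RHS = 2·(-4) - 2 = -10; -12 < -10 — holds

The claim holds here, so x = -4 is not a counterexample. (A counterexample exists elsewhere, e.g. x = 0.)

Answer: No, x = -4 is not a counterexample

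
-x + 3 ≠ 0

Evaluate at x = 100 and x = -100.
x = 100: LHS = -100 + 3 = -97; -97 ≠ 0 — holds
x = -100: LHS = -(-100) + 3 = 103; 103 ≠ 0 — holds

Answer: Yes, holds for both x = 100 and x = -100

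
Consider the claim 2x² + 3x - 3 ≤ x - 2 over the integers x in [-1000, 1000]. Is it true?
The claim fails at x = 1:
x = 1: LHS = 2·1² + 3·1 - 3 = 2, RHS = 1 - 2 = -1; 2 ≤ -1 — FAILS

Because a single integer refutes it, the statement is false.

Answer: False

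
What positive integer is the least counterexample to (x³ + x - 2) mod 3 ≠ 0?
Testing positive integers:
x = 1: LHS = (1³ + 1 - 2) mod 3 = 0 mod 3 = 0; 0 ≠ 0 — FAILS  ← smallest positive counterexample

Answer: x = 1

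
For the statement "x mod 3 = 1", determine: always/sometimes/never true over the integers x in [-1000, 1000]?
Holds at x = 1: LHS = 1 mod 3 = 1; 1 = 1 — holds
Fails at x = 0: LHS = 0 mod 3 = 0; 0 = 1 — FAILS
It is satisfied by some integers in the range but not all.

Answer: Sometimes true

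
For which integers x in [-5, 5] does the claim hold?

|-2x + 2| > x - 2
Over all integers in [-5, 5], LHS − RHS is smallest at x = 1, where it equals 1:
x = 1: LHS = |-2·1 + 2| = |0| = 0, RHS = 1 - 2 = -1; 0 > -1 — holds
At the ends of the range:
x = -5: LHS = |-2·(-5) + 2| = |12| = 12, RHS = (-5) - 2 = -7; 12 > -7 — holds
x = 5: LHS = |-2·5 + 2| = |-8| = 8, RHS = 5 - 2 = 3; 8 > 3 — holds
Hence LHS − RHS is never zero or negative, i.e. LHS > RHS throughout, so the relation holds for every integer in [-5, 5].

Answer: All integers in [-5, 5]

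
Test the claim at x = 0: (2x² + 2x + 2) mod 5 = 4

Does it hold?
x = 0: LHS = (2·0² + 2·0 + 2) mod 5 = 2 mod 5 = 2; 2 = 4 — FAILS

The relation fails at x = 0, so x = 0 is a counterexample.

Answer: No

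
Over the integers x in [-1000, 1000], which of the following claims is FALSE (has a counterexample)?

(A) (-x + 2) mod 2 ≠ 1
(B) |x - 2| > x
(A) x = 1: LHS = (-1 + 2) mod 2 = 1 mod 2 = 1; 1 ≠ 1 — FAILS
(B) x = 1: LHS = |1 - 2| = |-1| = 1; 1 > 1 — FAILS

Answer: Both A and B are false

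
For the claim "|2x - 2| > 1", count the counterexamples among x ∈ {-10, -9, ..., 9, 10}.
Counterexamples in [-10, 10]: {1}.

Counting them gives 1 values.

Answer: 1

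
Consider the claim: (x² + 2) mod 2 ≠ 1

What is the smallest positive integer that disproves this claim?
Testing positive integers:
x = 1: LHS = (1² + 2) mod 2 = 3 mod 2 = 1; 1 ≠ 1 — FAILS  ← smallest positive counterexample

Answer: x = 1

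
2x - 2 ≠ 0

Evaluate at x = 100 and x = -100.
x = 100: LHS = 2·100 - 2 = 198; 198 ≠ 0 — holds
x = -100: LHS = 2·(-100) - 2 = -202; -202 ≠ 0 — holds

Answer: Yes, holds for both x = 100 and x = -100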